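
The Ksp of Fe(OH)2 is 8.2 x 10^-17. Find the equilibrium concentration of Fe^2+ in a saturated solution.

2.7 x 10^-6 M

Fe(OH)2(s) <=> Fe^2+(aq) + 2 OH^-(aq)
Ksp = [Fe^2+][OH^-]^2
With molar solubility s: [Fe^2+] = s, [OH^-] = 2s.
So Ksp = s × (2s)^2 = 4s^3
s = (8.2 x 10^-17 / 4)^(1/3) = 2.74 x 10^-6 M
[Fe^2+] = s = 2.7 × 10^-6 M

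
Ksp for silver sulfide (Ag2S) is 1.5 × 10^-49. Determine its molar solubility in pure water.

s ≈ 3.3 × 10^-17 M

Ag2S(s) ⇌ 2 Ag^+ + S^2-
Ksp = [Ag^+]^2[S^2-]
Let s = molar solubility. Then [Ag^+] = 2s and [S^2-] = s.
So Ksp = (2s)^2 × s = 4s^3
s^3 = 1.5 × 10^-49 / 4, so s = 3.3 × 10^-17 M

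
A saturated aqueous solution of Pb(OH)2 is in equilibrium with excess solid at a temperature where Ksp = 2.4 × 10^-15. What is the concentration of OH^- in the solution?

[OH^-] = 1.7e-5 M

Pb(OH)2(s) ⇌ Pb^2+(aq) + 2 OH^-(aq)
Ksp = [Pb^2+][OH^-]^2
If s mol/L of Pb(OH)2 dissolves, [Pb^2+] = s and [OH^-] = 2s.
So Ksp = s × (2s)^2 = 4s^3
s = (2.4 × 10^-15 / 4)^(1/3) = 8.43 × 10^-6 M
[OH^-] = 2s = 1.7 × 10^-5 M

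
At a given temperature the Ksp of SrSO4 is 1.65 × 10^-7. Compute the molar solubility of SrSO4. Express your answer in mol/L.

SrSO4(s) <=> Sr^2+(aq) + SO4^2-(aq)
Ksp = [Sr^2+][SO4^2-]
With molar solubility s: [Sr^2+] = s, [SO4^2-] = s.
Ksp = s × s = s^2
s = (1.65 × 10^-7)^(1/2) = 4.06 × 10^-4 M

s = 4.06 x 10^-4 M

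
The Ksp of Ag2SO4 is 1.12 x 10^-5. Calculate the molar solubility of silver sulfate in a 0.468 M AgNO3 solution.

Ag2SO4(s) ⇌ 2 Ag^+(aq) + SO4^2-(aq)
Ksp = [Ag^+]^2[SO4^2-]
Let s = moles of Ag2SO4 that dissolve per litre. [Ag^+] = 0.468 + 2s ≈ 0.468, [SO4^2-] = s (common-ion effect: Ag^+ is already 0.468 M).
Ksp ≈ (0.468)^2 × s
s = 5.11 × 10^-5 M
Check: 2s = 1.0 × 10^-4 ≪ 0.468, so the approximation is valid.

s = 5.11e-5 M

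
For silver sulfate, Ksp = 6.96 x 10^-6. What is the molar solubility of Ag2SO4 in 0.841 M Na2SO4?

Ag2SO4(s) ⇌ 2 Ag^+ + SO4^2-
Ksp = [Ag^+]^2[SO4^2-]
Let s be the molar solubility in this solution. [Ag^+] = 2s, [SO4^2-] = 0.841 + s ≈ 0.841 (Ksp is small, so little additional dissolves).
Ksp ≈ (2s)^2 × 0.841
s = 1.44 × 10^-3 M
Check: s = 1.4 × 10^-3 ≪ 0.841, so the approximation is valid.

s = 1.44 x 10^-3 M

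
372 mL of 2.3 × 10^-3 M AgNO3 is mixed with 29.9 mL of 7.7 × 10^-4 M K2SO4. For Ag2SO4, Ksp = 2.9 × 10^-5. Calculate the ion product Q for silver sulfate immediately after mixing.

Q = 2.6e-10

Total volume = 372 + 29.9 = 401.9 mL.
[Ag^+] = 2.3 × 10^-3 × (372/401.9) = 2.13 × 10^-3 M
[SO4^2-] = 7.7 × 10^-4 × (29.9/401.9) = 5.73 x 10^-5 M
Ag2SO4(s) <=> 2 Ag^+(aq) + SO4^2-(aq), so Q = [Ag^+]^2[SO4^2-]
Q = (2.13 × 10^-3)^2(5.73 × 10^-5) = 2.6 × 10^-10
Q < Ksp, so no precipitate of Ag2SO4 forms.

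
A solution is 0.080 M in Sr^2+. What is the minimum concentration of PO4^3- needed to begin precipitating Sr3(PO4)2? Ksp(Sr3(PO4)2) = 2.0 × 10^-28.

Sr3(PO4)2(s) ⇌ 3 Sr^2+(aq) + 2 PO4^3-(aq)
Ksp = [Sr^2+]^3[PO4^3-]^2
Precipitation begins when Q = Ksp. With [Sr^2+] = 0.080 M:
2.0 × 10^-28 = (0.080)^3 × [PO4^3-]^2
[PO4^3-] = (2.0 × 10^-28 / 5.12 × 10^-4)^(1/2) = 6.3 x 10^-13 M

[PO4^3-] = 6.3 × 10^-13 M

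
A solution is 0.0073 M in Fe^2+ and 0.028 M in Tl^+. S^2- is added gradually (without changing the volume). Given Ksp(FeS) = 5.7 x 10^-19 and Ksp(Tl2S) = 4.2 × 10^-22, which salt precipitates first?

Tl2S

Each salt begins to precipitate when Q = Ksp, i.e. when [S^2-] reaches its threshold.
For FeS: 5.7 x 10^-19 = 0.0073 × [S^2-]  ⇒  [S^2-] = 7.8 × 10^-17 M.
For Tl2S: 4.2 × 10^-22 = (0.028)^2 × [S^2-]  ⇒  [S^2-] = 5.4 x 10^-19 M.
The salt with the lower threshold [S^2-] precipitates first: Tl2S.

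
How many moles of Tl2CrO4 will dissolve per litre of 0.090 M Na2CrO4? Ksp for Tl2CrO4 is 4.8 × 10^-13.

Tl2CrO4(s) ⇌ 2 Tl^+(aq) + CrO4^2-(aq)
Ksp = [Tl^+]^2[CrO4^2-]
Let s = moles of Tl2CrO4 that dissolve per litre. [Tl^+] = 2s, [CrO4^2-] = 0.090 + s ≈ 0.090 (common-ion effect: CrO4^2- is already 0.090 M).
Ksp ≈ (2s)^2 × 0.090
s = 1.2 x 10^-6 M
Check: s = 1.2 × 10^-6 ≪ 0.090, so the approximation is valid.

s = 1.2e-6 M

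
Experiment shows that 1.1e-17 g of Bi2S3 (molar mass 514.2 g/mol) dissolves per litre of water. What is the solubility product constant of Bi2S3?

Molar solubility s = (1.1 × 10^-17 g/L) / (514.2 g/mol) = 2.14 × 10^-20 M.
Bi2S3(s) <=> 2 Bi^3+ + 3 S^2-
With molar solubility s: [Bi^3+] = 2s, [S^2-] = 3s.
Ksp = [Bi^3+]^2[S^2-]^3
Substituting: Ksp = (2s)^2(3s)^3 = 108s^5
Ksp = 108 × (2.14 × 10^-20)^5 = 4.8 x 10^-97

Ksp ≈ 4.8e-97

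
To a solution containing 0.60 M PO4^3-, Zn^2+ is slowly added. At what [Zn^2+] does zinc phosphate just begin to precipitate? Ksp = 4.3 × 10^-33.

2.3e-11 M

Zn3(PO4)2(s) ⇌ 3 Zn^2+ + 2 PO4^3-
Ksp = [Zn^2+]^3[PO4^3-]^2
Precipitation begins when Q = Ksp. With [PO4^3-] = 0.60 M:
4.3 × 10^-33 = (0.60)^2 × [Zn^2+]^3
[Zn^2+] = (4.3 × 10^-33 / 3.60 × 10^-1)^(1/3) = 2.3 × 10^-11 M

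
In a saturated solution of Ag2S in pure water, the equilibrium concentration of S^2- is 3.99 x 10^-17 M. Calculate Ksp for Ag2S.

Ag2S(s) <=> 2 Ag^+(aq) + S^2-(aq)
Stoichiometry gives [Ag^+] = (2/1)[S^2-] = 7.980 × 10^-17 M.
Ksp = [Ag^+]^2[S^2-]
Ksp = (7.980 x 10^-17)^2 × 3.99 × 10^-17 = 2.54 × 10^-49

Ksp ≈ 2.54 x 10^-49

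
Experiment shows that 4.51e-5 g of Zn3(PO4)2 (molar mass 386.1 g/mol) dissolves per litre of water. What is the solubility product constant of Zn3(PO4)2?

Molar solubility s = (4.51 x 10^-5 g/L) / (386.1 g/mol) = 1.168 × 10^-7 M.
Zn3(PO4)2(s) <=> 3 Zn^2+ + 2 PO4^3-
With molar solubility s: [Zn^2+] = 3s, [PO4^3-] = 2s.
Ksp = [Zn^2+]^3[PO4^3-]^2
Substituting: Ksp = (3s)^3(2s)^2 = 108s^5
With s = 1.168 x 10^-7: Ksp = 2.35 x 10^-33

2.35 × 10^-33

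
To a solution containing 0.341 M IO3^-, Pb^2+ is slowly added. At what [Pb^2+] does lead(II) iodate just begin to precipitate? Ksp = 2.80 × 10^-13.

Pb(IO3)2(s) ⇌ Pb^2+(aq) + 2 IO3^-(aq)
Ksp = [Pb^2+][IO3^-]^2
Precipitation begins when Q = Ksp. With [IO3^-] = 0.341 M:
2.80 × 10^-13 = (0.341)^2 × [Pb^2+]
[Pb^2+] = (2.80 × 10^-13 / 1.163 × 10^-1) = 2.41 × 10^-12 M

2.41 x 10^-12 M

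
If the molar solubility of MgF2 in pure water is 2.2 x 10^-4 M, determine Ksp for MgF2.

Ksp = 4.3 × 10^-11

MgF2(s) ⇌ Mg^2+(aq) + 2 F^-(aq)
With molar solubility s: [Mg^2+] = s, [F^-] = 2s.
Ksp = [Mg^2+][F^-]^2
Substituting: Ksp = s(2s)^2 = 4s^3
Ksp = 4 × (2.2 × 10^-4)^3 = 4.3 x 10^-11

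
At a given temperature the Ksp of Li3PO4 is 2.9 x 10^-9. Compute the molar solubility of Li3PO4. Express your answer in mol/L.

Li3PO4(s) ⇌ 3 Li^+(aq) + PO4^3-(aq)
Ksp = [Li^+]^3[PO4^3-]
If s mol/L of Li3PO4 dissolves, [Li^+] = 3s and [PO4^3-] = s.
Ksp = (3s)^3s = 27s^4
Solving, s = (2.9 x 10^-9/27)^(1/4) = 3.2 x 10^-3 M

s ≈ 3.2e-3 M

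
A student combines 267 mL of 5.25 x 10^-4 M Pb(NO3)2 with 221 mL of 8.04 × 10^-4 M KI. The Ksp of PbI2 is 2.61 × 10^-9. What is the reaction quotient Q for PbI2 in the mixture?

Total volume = 267 + 221 = 488 mL.
[Pb^2+] = 5.25 × 10^-4 × (267/488) = 2.872 x 10^-4 M
[I^-] = 8.04 × 10^-4 × (221/488) = 3.641 × 10^-4 M
PbI2(s) <=> Pb^2+ + 2 I^-, so Q = [Pb^2+][I^-]^2
Q = (2.872 × 10^-4)(3.641 x 10^-4)^2 = 3.81 x 10^-11
Q < Ksp, so no precipitate of PbI2 forms.

Q ≈ 3.81 x 10^-11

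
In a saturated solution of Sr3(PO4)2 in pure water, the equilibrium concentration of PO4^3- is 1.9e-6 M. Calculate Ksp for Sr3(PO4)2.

8.4 × 10^-29

Sr3(PO4)2(s) ⇌ 3 Sr^2+ + 2 PO4^3-
Stoichiometry gives [Sr^2+] = (3/2)[PO4^3-] = 2.85 x 10^-6 M.
Ksp = [Sr^2+]^3[PO4^3-]^2
Ksp = (2.85 x 10^-6)^3 × (1.9 × 10^-6)^2 = 8.4 x 10^-29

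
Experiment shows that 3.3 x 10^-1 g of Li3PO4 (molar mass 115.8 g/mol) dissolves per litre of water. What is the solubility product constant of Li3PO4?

Ksp = 1.8 × 10^-9

Molar solubility s = (3.3 × 10^-1 g/L) / (115.8 g/mol) = 2.85 × 10^-3 M.
Li3PO4(s) <=> 3 Li^+ + PO4^3-
For each mole of Li3PO4 that dissolves: [Li^+] = 3s, [PO4^3-] = s.
Ksp = [Li^+]^3[PO4^3-]
So Ksp = (3s)^3 × s = 27s^4
Ksp = 27 × (2.85 × 10^-3)^4 = 1.8 × 10^-9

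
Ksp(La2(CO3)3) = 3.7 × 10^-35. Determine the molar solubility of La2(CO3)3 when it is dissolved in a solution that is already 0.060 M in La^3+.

s ≈ 7.2 x 10^-12 M

La2(CO3)3(s) ⇌ 2 La^3+(aq) + 3 CO3^2-(aq)
Ksp = [La^3+]^2[CO3^2-]^3
Let s be the molar solubility in this solution. [La^3+] = 0.060 + 2s ≈ 0.060, [CO3^2-] = 3s (common-ion effect: La^3+ is already 0.060 M).
Ksp ≈ (0.060)^2 × (3s)^3
s = 7.2 x 10^-12 M
Check: 2s = 1.4 × 10^-11 ≪ 0.060, so the approximation is valid.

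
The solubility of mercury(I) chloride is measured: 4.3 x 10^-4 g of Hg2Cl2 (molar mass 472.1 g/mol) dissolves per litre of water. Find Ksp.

Molar solubility s = (4.3 × 10^-4 g/L) / (472.1 g/mol) = 9.11 × 10^-7 M.
Hg2Cl2(s) ⇌ Hg2^2+ + 2 Cl^-
Let s = molar solubility. Then [Hg2^2+] = s and [Cl^-] = 2s.
Ksp = [Hg2^2+][Cl^-]^2
Ksp = s(2s)^2 = 4s^3
Ksp = 4 × (9.11 × 10^-7)^3 = 3.0 × 10^-18

3.0e-18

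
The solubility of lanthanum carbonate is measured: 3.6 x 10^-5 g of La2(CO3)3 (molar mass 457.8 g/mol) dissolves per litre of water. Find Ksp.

Molar solubility s = (3.6 × 10^-5 g/L) / (457.8 g/mol) = 7.86 × 10^-8 M.
La2(CO3)3(s) <=> 2 La^3+ + 3 CO3^2-
For each mole of La2(CO3)3 that dissolves: [La^3+] = 2s, [CO3^2-] = 3s.
Ksp = [La^3+]^2[CO3^2-]^3
Ksp = (2s)^2(3s)^3 = 108s^5
Ksp = 108 × (7.86 × 10^-8)^5 = 3.2 x 10^-34

Ksp = 3.2 × 10^-34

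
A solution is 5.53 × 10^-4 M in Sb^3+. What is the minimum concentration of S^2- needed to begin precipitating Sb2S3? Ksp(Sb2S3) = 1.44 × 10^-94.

Sb2S3(s) ⇌ 2 Sb^3+ + 3 S^2-
Ksp = [Sb^3+]^2[S^2-]^3
Precipitation begins when Q = Ksp. With [Sb^3+] = 5.53 × 10^-4 M:
1.44 × 10^-94 = (5.53 × 10^-4)^2 × [S^2-]^3
[S^2-] = (1.44 × 10^-94 / 3.058 × 10^-7)^(1/3) = 7.78 × 10^-30 M

[S^2-] = 7.78e-30 M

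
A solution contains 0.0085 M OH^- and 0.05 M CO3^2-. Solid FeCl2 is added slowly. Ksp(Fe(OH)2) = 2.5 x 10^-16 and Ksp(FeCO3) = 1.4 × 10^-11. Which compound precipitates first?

Fe(OH)2

Each salt begins to precipitate when Q = Ksp, i.e. when [Fe^2+] reaches its threshold.
For Fe(OH)2: 2.5 x 10^-16 = (0.0085)^2 × [Fe^2+]  ⇒  [Fe^2+] = 3.5 × 10^-12 M.
For FeCO3: 1.4 × 10^-11 = 0.05 × [Fe^2+]  ⇒  [Fe^2+] = 2.8 x 10^-10 M.
The salt with the lower threshold [Fe^2+] precipitates first: Fe(OH)2.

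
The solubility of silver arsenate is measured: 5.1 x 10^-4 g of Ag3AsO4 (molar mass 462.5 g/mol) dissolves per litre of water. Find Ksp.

Molar solubility s = (5.1 × 10^-4 g/L) / (462.5 g/mol) = 1.10 × 10^-6 M.
Ag3AsO4(s) ⇌ 3 Ag^+(aq) + AsO4^3-(aq)
Let s = molar solubility. Then [Ag^+] = 3s and [AsO4^3-] = s.
Ksp = [Ag^+]^3[AsO4^3-]
Ksp = (3s)^3s = 27s^4
With s = 1.10 x 10^-6: Ksp = 4.0 x 10^-23

4.0 x 10^-23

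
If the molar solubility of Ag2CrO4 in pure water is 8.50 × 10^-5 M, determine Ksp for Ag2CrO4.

2.46 × 10^-12

Ag2CrO4(s) <=> 2 Ag^+ + CrO4^2-
With molar solubility s: [Ag^+] = 2s, [CrO4^2-] = s.
Ksp = [Ag^+]^2[CrO4^2-]
Substituting: Ksp = (2s)^2s = 4s^3
With s = 8.50 × 10^-5: Ksp = 2.46 x 10^-12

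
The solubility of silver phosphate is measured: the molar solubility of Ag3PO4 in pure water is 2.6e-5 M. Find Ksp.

Ksp ≈ 1.2 × 10^-17

Ag3PO4(s) <=> 3 Ag^+ + PO4^3-
If s mol/L of Ag3PO4 dissolves, [Ag^+] = 3s and [PO4^3-] = s.
Ksp = [Ag^+]^3[PO4^3-]
Ksp = (3s)^3s = 27s^4
With s = 2.6 × 10^-5: Ksp = 1.2 x 10^-17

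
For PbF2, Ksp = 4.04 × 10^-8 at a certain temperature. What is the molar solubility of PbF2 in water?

2.16 x 10^-3 M

PbF2(s) <=> Pb^2+(aq) + 2 F^-(aq)
Ksp = [Pb^2+][F^-]^2
For each mole of PbF2 that dissolves: [Pb^2+] = s, [F^-] = 2s.
Substituting: Ksp = s(2s)^2 = 4s^3
Solving, s = (4.04 × 10^-8/4)^(1/3) = 2.16 × 10^-3 M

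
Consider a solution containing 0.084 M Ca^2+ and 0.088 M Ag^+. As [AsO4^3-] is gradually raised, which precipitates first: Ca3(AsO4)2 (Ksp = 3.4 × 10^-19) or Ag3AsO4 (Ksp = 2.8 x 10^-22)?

Each salt begins to precipitate when Q = Ksp, i.e. when [AsO4^3-] reaches its threshold.
For Ca3(AsO4)2: 3.4 × 10^-19 = (0.084)^3 × [AsO4^3-]^2  ⇒  [AsO4^3-] = 2.4 x 10^-8 M.
For Ag3AsO4: 2.8 x 10^-22 = (0.088)^3 × [AsO4^3-]  ⇒  [AsO4^3-] = 4.1 × 10^-19 M.
The salt with the lower threshold [AsO4^3-] precipitates first: Ag3AsO4.

Ag3AsO4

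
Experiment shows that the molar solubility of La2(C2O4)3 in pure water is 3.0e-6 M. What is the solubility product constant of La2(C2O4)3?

La2(C2O4)3(s) ⇌ 2 La^3+ + 3 C2O4^2-
Let s = molar solubility. Then [La^3+] = 2s and [C2O4^2-] = 3s.
Ksp = [La^3+]^2[C2O4^2-]^3
Ksp = (2s)^2(3s)^3 = 108s^5
Ksp = 108 × (3.0 × 10^-6)^5 = 2.6 × 10^-26

Ksp ≈ 2.6 x 10^-26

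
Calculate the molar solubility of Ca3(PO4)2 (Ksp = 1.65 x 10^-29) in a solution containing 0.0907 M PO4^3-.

s = 4.20e-10 M

Ca3(PO4)2(s) ⇌ 3 Ca^2+(aq) + 2 PO4^3-(aq)
Ksp = [Ca^2+]^3[PO4^3-]^2
If s mol/L dissolves here, [Ca^2+] = 3s, [PO4^3-] = 0.0907 + 2s ≈ 0.0907 (Ksp is small, so little additional dissolves).
Ksp ≈ (3s)^3 × (0.0907)^2
s = 4.20 × 10^-10 M
Check: 2s = 8.4 × 10^-10 ≪ 0.0907, so the approximation is valid.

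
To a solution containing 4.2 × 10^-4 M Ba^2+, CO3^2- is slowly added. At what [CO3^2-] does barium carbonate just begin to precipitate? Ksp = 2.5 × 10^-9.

6.0 x 10^-6 M

BaCO3(s) ⇌ Ba^2+ + CO3^2-
Ksp = [Ba^2+][CO3^2-]
Precipitation begins when Q = Ksp. With [Ba^2+] = 4.2 × 10^-4 M:
2.5 × 10^-9 = (4.2 × 10^-4) × [CO3^2-]
[CO3^2-] = (2.5 × 10^-9 / 4.2 × 10^-4) = 6.0 × 10^-6 M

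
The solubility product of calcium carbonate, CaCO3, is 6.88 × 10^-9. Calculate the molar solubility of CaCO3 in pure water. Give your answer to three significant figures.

s ≈ 8.29e-5 M

CaCO3(s) ⇌ Ca^2+ + CO3^2-
Ksp = [Ca^2+][CO3^2-]
For each mole of CaCO3 that dissolves: [Ca^2+] = s, [CO3^2-] = s.
Ksp = s × s = s^2
s = (6.88 × 10^-9)^(1/2) = 8.29 × 10^-5 M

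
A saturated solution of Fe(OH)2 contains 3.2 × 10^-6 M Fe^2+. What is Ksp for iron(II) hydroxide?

Fe(OH)2(s) ⇌ Fe^2+(aq) + 2 OH^-(aq)
Stoichiometry gives [OH^-] = (2/1)[Fe^2+] = 6.40 × 10^-6 M.
Ksp = [Fe^2+][OH^-]^2
Ksp = 3.2 x 10^-6 × (6.40 × 10^-6)^2 = 1.3 × 10^-16

1.3 × 10^-16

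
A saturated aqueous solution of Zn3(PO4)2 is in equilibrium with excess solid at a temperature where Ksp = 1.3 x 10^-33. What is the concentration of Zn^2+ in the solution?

Zn3(PO4)2(s) ⇌ 3 Zn^2+(aq) + 2 PO4^3-(aq)
Ksp = [Zn^2+]^3[PO4^3-]^2
With molar solubility s: [Zn^2+] = 3s, [PO4^3-] = 2s.
Substituting: Ksp = (3s)^3(2s)^2 = 108s^5
s = (1.3 x 10^-33 / 108)^(1/5) = 1.04 x 10^-7 M
[Zn^2+] = 3s = 3.1 x 10^-7 M

[Zn^2+] = 3.1 × 10^-7 M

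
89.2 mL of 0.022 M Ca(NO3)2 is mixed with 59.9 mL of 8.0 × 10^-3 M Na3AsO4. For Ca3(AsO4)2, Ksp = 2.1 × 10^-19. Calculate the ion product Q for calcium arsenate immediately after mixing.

2.4 × 10^-11

Total volume = 89.2 + 59.9 = 149.1 mL.
[Ca^2+] = 2.2 × 10^-2 × (89.2/149.1) = 1.32 × 10^-2 M
[AsO4^3-] = 8.0 x 10^-3 × (59.9/149.1) = 3.21 × 10^-3 M
Ca3(AsO4)2(s) ⇌ 3 Ca^2+ + 2 AsO4^3-, so Q = [Ca^2+]^3[AsO4^3-]^2
Q = (1.32 x 10^-2)^3(3.21 x 10^-3)^2 = 2.4 × 10^-11
Q > Ksp, so Ca3(AsO4)2 will precipitate.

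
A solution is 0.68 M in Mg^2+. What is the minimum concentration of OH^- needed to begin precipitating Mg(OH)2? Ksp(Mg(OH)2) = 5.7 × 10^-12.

Mg(OH)2(s) ⇌ Mg^2+ + 2 OH^-
Ksp = [Mg^2+][OH^-]^2
Precipitation begins when Q = Ksp. With [Mg^2+] = 0.68 M:
5.7 × 10^-12 = (0.68) × [OH^-]^2
[OH^-] = (5.7 × 10^-12 / 6.8 × 10^-1)^(1/2) = 2.9 × 10^-6 M

[OH^-] = 2.9 × 10^-6 M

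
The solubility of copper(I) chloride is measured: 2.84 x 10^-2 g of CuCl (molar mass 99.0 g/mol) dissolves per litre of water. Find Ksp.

Ksp = 8.23 × 10^-8

Molar solubility s = (2.84 × 10^-2 g/L) / (99.0 g/mol) = 2.869 × 10^-4 M.
CuCl(s) ⇌ Cu^+(aq) + Cl^-(aq)
If s mol/L of CuCl dissolves, [Cu^+] = s and [Cl^-] = s.
Ksp = [Cu^+][Cl^-]
Ksp = (s)(s) = s^2
With s = 2.869 x 10^-4: Ksp = 8.23 × 10^-8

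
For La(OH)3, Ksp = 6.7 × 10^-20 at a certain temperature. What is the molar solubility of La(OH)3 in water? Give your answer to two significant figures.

s ≈ 7.1 × 10^-6 M

La(OH)3(s) ⇌ La^3+(aq) + 3 OH^-(aq)
Ksp = [La^3+][OH^-]^3
Let s = molar solubility. Then [La^3+] = s and [OH^-] = 3s.
Substituting: Ksp = s(3s)^3 = 27s^4
s = (6.7 × 10^-20 / 27)^(1/4) = 7.1 × 10^-6 M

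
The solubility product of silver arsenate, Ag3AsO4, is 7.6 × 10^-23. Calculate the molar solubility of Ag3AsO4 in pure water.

s = 1.3 × 10^-6 M

Ag3AsO4(s) ⇌ 3 Ag^+ + AsO4^3-
Ksp = [Ag^+]^3[AsO4^3-]
With molar solubility s: [Ag^+] = 3s, [AsO4^3-] = s.
Ksp = (3s)^3s = 27s^4
s = (7.6 × 10^-23 / 27)^(1/4) = 1.3 x 10^-6 M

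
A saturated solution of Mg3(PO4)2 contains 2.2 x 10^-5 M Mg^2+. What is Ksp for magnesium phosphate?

Mg3(PO4)2(s) <=> 3 Mg^2+ + 2 PO4^3-
Stoichiometry gives [PO4^3-] = (2/3)[Mg^2+] = 1.47 × 10^-5 M.
Ksp = [Mg^2+]^3[PO4^3-]^2
Ksp = (2.2 x 10^-5)^3 × (1.47 × 10^-5)^2 = 2.3 x 10^-24

2.3e-24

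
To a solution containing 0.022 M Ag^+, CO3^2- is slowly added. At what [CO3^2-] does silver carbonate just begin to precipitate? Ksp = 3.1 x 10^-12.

Ag2CO3(s) ⇌ 2 Ag^+(aq) + CO3^2-(aq)
Ksp = [Ag^+]^2[CO3^2-]
Precipitation begins when Q = Ksp. With [Ag^+] = 0.022 M:
3.1 x 10^-12 = (0.022)^2 × [CO3^2-]
[CO3^2-] = (3.1 x 10^-12 / 4.84 x 10^-4) = 6.4 × 10^-9 M

6.4e-9 M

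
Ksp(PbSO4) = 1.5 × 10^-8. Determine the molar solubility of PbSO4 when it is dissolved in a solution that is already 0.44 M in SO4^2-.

PbSO4(s) ⇌ Pb^2+ + SO4^2-
Ksp = [Pb^2+][SO4^2-]
Let s be the molar solubility in this solution. [Pb^2+] = s, [SO4^2-] = 0.44 + s ≈ 0.44 (since the SO4^2- already present dominates).
Ksp ≈ s × 0.44
s = 3.4 x 10^-8 M
Check: s = 3.4 × 10^-8 ≪ 0.44, so the approximation is valid.

s ≈ 3.4 x 10^-8 M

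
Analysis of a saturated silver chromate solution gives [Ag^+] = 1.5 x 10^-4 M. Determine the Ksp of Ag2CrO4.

Ksp ≈ 1.7 × 10^-12

Ag2CrO4(s) ⇌ 2 Ag^+ + CrO4^2-
Stoichiometry gives [CrO4^2-] = (1/2)[Ag^+] = 7.50 x 10^-5 M.
Ksp = [Ag^+]^2[CrO4^2-]
Ksp = (1.5 x 10^-4)^2 × 7.50 x 10^-5 = 1.7 x 10^-12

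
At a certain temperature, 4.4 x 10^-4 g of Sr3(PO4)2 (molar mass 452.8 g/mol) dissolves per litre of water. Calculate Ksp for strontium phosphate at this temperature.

Molar solubility s = (4.4 × 10^-4 g/L) / (452.8 g/mol) = 9.72 × 10^-7 M.
Sr3(PO4)2(s) ⇌ 3 Sr^2+(aq) + 2 PO4^3-(aq)
If s mol/L of Sr3(PO4)2 dissolves, [Sr^2+] = 3s and [PO4^3-] = 2s.
Ksp = [Sr^2+]^3[PO4^3-]^2
Ksp = (3s)^3(2s)^2 = 108s^5
Ksp = 108 × (9.72 x 10^-7)^5 = 9.4 × 10^-29

9.4 × 10^-29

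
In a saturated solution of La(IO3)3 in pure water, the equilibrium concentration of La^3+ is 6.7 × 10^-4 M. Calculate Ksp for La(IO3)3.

5.4e-12

La(IO3)3(s) <=> La^3+ + 3 IO3^-
Stoichiometry gives [IO3^-] = (3/1)[La^3+] = 2.01 × 10^-3 M.
Ksp = [La^3+][IO3^-]^3
Ksp = 6.7 × 10^-4 × (2.01 × 10^-3)^3 = 5.4 × 10^-12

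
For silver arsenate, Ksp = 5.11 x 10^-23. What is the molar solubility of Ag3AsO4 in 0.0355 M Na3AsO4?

3.76e-8 M

Ag3AsO4(s) <=> 3 Ag^+ + AsO4^3-
Ksp = [Ag^+]^3[AsO4^3-]
Let s = moles of Ag3AsO4 that dissolve per litre. [Ag^+] = 3s, [AsO4^3-] = 0.0355 + s ≈ 0.0355 (Ksp is small, so little additional dissolves).
Ksp ≈ (3s)^3 × 0.0355
s = 3.76 × 10^-8 M
Check: s = 3.8 × 10^-8 ≪ 0.0355, so the approximation is valid.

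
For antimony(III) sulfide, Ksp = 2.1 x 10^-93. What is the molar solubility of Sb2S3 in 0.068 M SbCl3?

Sb2S3(s) ⇌ 2 Sb^3+ + 3 S^2-
Ksp = [Sb^3+]^2[S^2-]^3
Let s = moles of Sb2S3 that dissolve per litre. [Sb^3+] = 0.068 + 2s ≈ 0.068, [S^2-] = 3s (common-ion effect: Sb^3+ is already 0.068 M).
Ksp ≈ (0.068)^2 × (3s)^3
s = 2.6 × 10^-31 M
Check: 2s = 5.1 × 10^-31 ≪ 0.068, so the approximation is valid.

s ≈ 2.6 x 10^-31 M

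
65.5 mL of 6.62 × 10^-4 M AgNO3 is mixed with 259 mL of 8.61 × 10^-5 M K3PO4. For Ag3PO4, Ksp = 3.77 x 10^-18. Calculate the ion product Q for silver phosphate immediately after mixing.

Q ≈ 1.64 × 10^-16

Total volume = 65.5 + 259 = 324.5 mL.
[Ag^+] = 6.62 × 10^-4 × (65.5/324.5) = 1.336 x 10^-4 M
[PO4^3-] = 8.61 x 10^-5 × (259/324.5) = 6.872 × 10^-5 M
Ag3PO4(s) ⇌ 3 Ag^+ + PO4^3-, so Q = [Ag^+]^3[PO4^3-]
Q = (1.336 x 10^-4)^3(6.872 × 10^-5) = 1.64 × 10^-16
Q > Ksp, so Ag3PO4 will precipitate.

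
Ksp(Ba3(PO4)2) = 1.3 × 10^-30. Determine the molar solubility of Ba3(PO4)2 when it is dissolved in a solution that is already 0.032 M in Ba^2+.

s ≈ 1.0 × 10^-13 M

Ba3(PO4)2(s) ⇌ 3 Ba^2+ + 2 PO4^3-
Ksp = [Ba^2+]^3[PO4^3-]^2
If s mol/L dissolves here, [Ba^2+] = 0.032 + 3s ≈ 0.032, [PO4^3-] = 2s (Ksp is small, so little additional dissolves).
Ksp ≈ (0.032)^3 × (2s)^2
s = 1.0 × 10^-13 M
Check: 3s = 3.0 x 10^-13 ≪ 0.032, so the approximation is valid.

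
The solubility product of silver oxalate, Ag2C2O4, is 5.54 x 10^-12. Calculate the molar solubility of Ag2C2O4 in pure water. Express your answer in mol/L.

1.11 × 10^-4 M

Ag2C2O4(s) <=> 2 Ag^+(aq) + C2O4^2-(aq)
Ksp = [Ag^+]^2[C2O4^2-]
With molar solubility s: [Ag^+] = 2s, [C2O4^2-] = s.
Substituting: Ksp = (2s)^2s = 4s^3
Solving, s = (5.54 x 10^-12/4)^(1/3) = 1.11 × 10^-4 M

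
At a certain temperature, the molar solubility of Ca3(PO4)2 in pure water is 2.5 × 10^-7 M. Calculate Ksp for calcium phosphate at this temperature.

Ca3(PO4)2(s) ⇌ 3 Ca^2+ + 2 PO4^3-
Let s = molar solubility. Then [Ca^2+] = 3s and [PO4^3-] = 2s.
Ksp = [Ca^2+]^3[PO4^3-]^2
Ksp = (3s)^3(2s)^2 = 108s^5
With s = 2.5 × 10^-7: Ksp = 1.1 × 10^-31

Ksp = 1.1 × 10^-31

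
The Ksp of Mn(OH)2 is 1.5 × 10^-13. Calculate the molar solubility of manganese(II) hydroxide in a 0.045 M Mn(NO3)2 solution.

Mn(OH)2(s) ⇌ Mn^2+(aq) + 2 OH^-(aq)
Ksp = [Mn^2+][OH^-]^2
If s mol/L dissolves here, [Mn^2+] = 0.045 + s ≈ 0.045, [OH^-] = 2s (since Mn^2+ from Mn(NO3)2 dominates).
Ksp ≈ 0.045 × (2s)^2
s = 9.1 × 10^-7 M
Check: s = 9.1 × 10^-7 ≪ 0.045, so the approximation is valid.

9.1 × 10^-7 M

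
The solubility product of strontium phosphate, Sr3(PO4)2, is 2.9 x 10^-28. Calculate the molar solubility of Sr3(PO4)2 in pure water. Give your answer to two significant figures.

Sr3(PO4)2(s) ⇌ 3 Sr^2+(aq) + 2 PO4^3-(aq)
Ksp = [Sr^2+]^3[PO4^3-]^2
Let s = molar solubility. Then [Sr^2+] = 3s and [PO4^3-] = 2s.
Ksp = (3s)^3(2s)^2 = 108s^5
s^5 = 2.9 x 10^-28 / 108, so s = 1.2 x 10^-6 M

1.2 × 10^-6 M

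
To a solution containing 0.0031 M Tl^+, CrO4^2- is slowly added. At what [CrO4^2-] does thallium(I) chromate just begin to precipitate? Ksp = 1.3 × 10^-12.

1.4 × 10^-7 M

Tl2CrO4(s) ⇌ 2 Tl^+(aq) + CrO4^2-(aq)
Ksp = [Tl^+]^2[CrO4^2-]
Precipitation begins when Q = Ksp. With [Tl^+] = 0.0031 M:
1.3 × 10^-12 = (0.0031)^2 × [CrO4^2-]
[CrO4^2-] = (1.3 × 10^-12 / 9.61 × 10^-6) = 1.4 × 10^-7 M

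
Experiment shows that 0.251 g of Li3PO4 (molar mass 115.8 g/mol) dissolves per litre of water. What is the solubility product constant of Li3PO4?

Ksp = 5.96 × 10^-10

Molar solubility s = (2.51 × 10^-1 g/L) / (115.8 g/mol) = 2.168 x 10^-3 M.
Li3PO4(s) ⇌ 3 Li^+(aq) + PO4^3-(aq)
Let s = molar solubility. Then [Li^+] = 3s and [PO4^3-] = s.
Ksp = [Li^+]^3[PO4^3-]
So Ksp = (3s)^3 × s = 27s^4
Ksp = 27 × (2.168 x 10^-3)^4 = 5.96 x 10^-10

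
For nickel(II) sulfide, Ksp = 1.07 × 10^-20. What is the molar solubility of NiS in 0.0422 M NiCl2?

s ≈ 2.54 × 10^-19 M

NiS(s) ⇌ Ni^2+ + S^2-
Ksp = [Ni^2+][S^2-]
Let s be the molar solubility in this solution. [Ni^2+] = 0.0422 + s ≈ 0.0422, [S^2-] = s (since Ni^2+ from NiCl2 dominates).
Ksp ≈ 0.0422 × s
s = 2.54 x 10^-19 M
Check: s = 2.5 × 10^-19 ≪ 0.0422, so the approximation is valid.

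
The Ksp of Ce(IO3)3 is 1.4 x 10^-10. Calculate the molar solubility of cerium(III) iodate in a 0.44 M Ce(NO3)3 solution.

s = 2.3e-4 M

Ce(IO3)3(s) ⇌ Ce^3+(aq) + 3 IO3^-(aq)
Ksp = [Ce^3+][IO3^-]^3
Let s be the molar solubility in this solution. [Ce^3+] = 0.44 + s ≈ 0.44, [IO3^-] = 3s (Ksp is small, so little additional dissolves).
Ksp ≈ 0.44 × (3s)^3
s = 2.3 x 10^-4 M
Check: s = 2.3 × 10^-4 ≪ 0.44, so the approximation is valid.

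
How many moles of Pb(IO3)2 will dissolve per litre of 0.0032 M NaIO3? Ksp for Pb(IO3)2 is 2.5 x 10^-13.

Pb(IO3)2(s) ⇌ Pb^2+ + 2 IO3^-
Ksp = [Pb^2+][IO3^-]^2
Let s = moles of Pb(IO3)2 that dissolve per litre. [Pb^2+] = s, [IO3^-] = 0.0032 + 2s ≈ 0.0032 (since IO3^- from NaIO3 dominates).
Ksp ≈ s × (0.0032)^2
s = 2.4 × 10^-8 M
Check: 2s = 4.9 × 10^-8 ≪ 0.0032, so the approximation is valid.

s ≈ 2.4e-8 M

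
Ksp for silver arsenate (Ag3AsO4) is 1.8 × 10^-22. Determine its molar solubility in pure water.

s = 1.6 × 10^-6 M

Ag3AsO4(s) <=> 3 Ag^+ + AsO4^3-
Ksp = [Ag^+]^3[AsO4^3-]
For each mole of Ag3AsO4 that dissolves: [Ag^+] = 3s, [AsO4^3-] = s.
Ksp = (3s)^3s = 27s^4
Solving, s = (1.8 × 10^-22/27)^(1/4) = 1.6 x 10^-6 M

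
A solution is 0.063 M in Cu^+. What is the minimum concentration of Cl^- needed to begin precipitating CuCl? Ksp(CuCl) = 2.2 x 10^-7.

CuCl(s) <=> Cu^+ + Cl^-
Ksp = [Cu^+][Cl^-]
Precipitation begins when Q = Ksp. With [Cu^+] = 0.063 M:
2.2 x 10^-7 = (0.063) × [Cl^-]
[Cl^-] = (2.2 x 10^-7 / 6.3 x 10^-2) = 3.5 × 10^-6 M

[Cl^-] ≈ 3.5 × 10^-6 M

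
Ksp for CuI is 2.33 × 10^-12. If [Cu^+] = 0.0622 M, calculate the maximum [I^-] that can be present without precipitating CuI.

[I^-] ≈ 3.75 × 10^-11 M

CuI(s) <=> Cu^+ + I^-
Ksp = [Cu^+][I^-]
Precipitation begins when Q = Ksp. With [Cu^+] = 0.0622 M:
2.33 × 10^-12 = (0.0622) × [I^-]
[I^-] = (2.33 × 10^-12 / 6.22 × 10^-2) = 3.75 × 10^-11 M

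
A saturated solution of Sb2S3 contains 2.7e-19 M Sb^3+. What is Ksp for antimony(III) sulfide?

Ksp = 4.8e-93

Sb2S3(s) ⇌ 2 Sb^3+(aq) + 3 S^2-(aq)
Stoichiometry gives [S^2-] = (3/2)[Sb^3+] = 4.05 × 10^-19 M.
Ksp = [Sb^3+]^2[S^2-]^3
Ksp = (2.7 × 10^-19)^2 × (4.05 × 10^-19)^3 = 4.8 × 10^-93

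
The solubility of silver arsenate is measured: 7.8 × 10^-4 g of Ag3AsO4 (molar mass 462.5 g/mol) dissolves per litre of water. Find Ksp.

Ksp ≈ 2.2e-22

Molar solubility s = (7.8 x 10^-4 g/L) / (462.5 g/mol) = 1.69 × 10^-6 M.
Ag3AsO4(s) ⇌ 3 Ag^+(aq) + AsO4^3-(aq)
If s mol/L of Ag3AsO4 dissolves, [Ag^+] = 3s and [AsO4^3-] = s.
Ksp = [Ag^+]^3[AsO4^3-]
Ksp = (3s)^3s = 27s^4
With s = 1.69 × 10^-6: Ksp = 2.2 × 10^-22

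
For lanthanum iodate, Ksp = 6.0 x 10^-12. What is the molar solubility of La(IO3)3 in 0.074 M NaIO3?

La(IO3)3(s) ⇌ La^3+ + 3 IO3^-
Ksp = [La^3+][IO3^-]^3
Let s = moles of La(IO3)3 that dissolve per litre. [La^3+] = s, [IO3^-] = 0.074 + 3s ≈ 0.074 (Ksp is small, so little additional dissolves).
Ksp ≈ s × (0.074)^3
s = 1.5 × 10^-8 M
Check: 3s = 4.4 × 10^-8 ≪ 0.074, so the approximation is valid.

s = 1.5 × 10^-8 M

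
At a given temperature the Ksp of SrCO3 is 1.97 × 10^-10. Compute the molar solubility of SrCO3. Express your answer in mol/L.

s ≈ 1.40 × 10^-5 M

SrCO3(s) ⇌ Sr^2+ + CO3^2-
Ksp = [Sr^2+][CO3^2-]
Let s = molar solubility. Then [Sr^2+] = s and [CO3^2-] = s.
Ksp = s × s = s^2
s = √(1.97 × 10^-10) = 1.40 x 10^-5 M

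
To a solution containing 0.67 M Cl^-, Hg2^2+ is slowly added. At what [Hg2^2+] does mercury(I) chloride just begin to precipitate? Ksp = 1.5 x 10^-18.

[Hg2^2+] = 3.3 x 10^-18 M

Hg2Cl2(s) ⇌ Hg2^2+(aq) + 2 Cl^-(aq)
Ksp = [Hg2^2+][Cl^-]^2
Precipitation begins when Q = Ksp. With [Cl^-] = 0.67 M:
1.5 x 10^-18 = (0.67)^2 × [Hg2^2+]
[Hg2^2+] = (1.5 x 10^-18 / 4.49 × 10^-1) = 3.3 x 10^-18 M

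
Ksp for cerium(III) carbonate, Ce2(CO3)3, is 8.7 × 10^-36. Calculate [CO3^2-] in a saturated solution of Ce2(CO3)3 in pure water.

Ce2(CO3)3(s) ⇌ 2 Ce^3+ + 3 CO3^2-
Ksp = [Ce^3+]^2[CO3^2-]^3
Let s = molar solubility. Then [Ce^3+] = 2s and [CO3^2-] = 3s.
So Ksp = (2s)^2 × (3s)^3 = 108s^5
s^5 = 8.7 × 10^-36 / 108, so s = 3.81 × 10^-8 M
[CO3^2-] = 3s = 1.1 × 10^-7 M

[CO3^2-] = 1.1 × 10^-7 M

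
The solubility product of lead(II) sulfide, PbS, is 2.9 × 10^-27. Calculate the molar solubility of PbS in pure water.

5.4 × 10^-14 M

PbS(s) ⇌ Pb^2+(aq) + S^2-(aq)
Ksp = [Pb^2+][S^2-]
For each mole of PbS that dissolves: [Pb^2+] = s, [S^2-] = s.
Ksp = s^2
s = √(2.9 × 10^-27) = 5.4 x 10^-14 M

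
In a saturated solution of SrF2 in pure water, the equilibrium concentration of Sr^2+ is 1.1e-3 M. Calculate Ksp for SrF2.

SrF2(s) ⇌ Sr^2+(aq) + 2 F^-(aq)
Stoichiometry gives [F^-] = (2/1)[Sr^2+] = 2.20 × 10^-3 M.
Ksp = [Sr^2+][F^-]^2
Ksp = 1.1 × 10^-3 × (2.20 × 10^-3)^2 = 5.3 × 10^-9

5.3e-9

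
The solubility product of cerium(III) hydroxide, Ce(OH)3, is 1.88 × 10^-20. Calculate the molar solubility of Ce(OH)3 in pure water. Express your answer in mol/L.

5.14 x 10^-6 M

Ce(OH)3(s) <=> Ce^3+(aq) + 3 OH^-(aq)
Ksp = [Ce^3+][OH^-]^3
For each mole of Ce(OH)3 that dissolves: [Ce^3+] = s, [OH^-] = 3s.
So Ksp = s × (3s)^3 = 27s^4
s^4 = 1.88 × 10^-20 / 27, so s = 5.14 × 10^-6 M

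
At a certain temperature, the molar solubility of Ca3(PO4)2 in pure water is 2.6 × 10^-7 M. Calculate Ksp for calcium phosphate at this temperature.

Ca3(PO4)2(s) ⇌ 3 Ca^2+ + 2 PO4^3-
Let s = molar solubility. Then [Ca^2+] = 3s and [PO4^3-] = 2s.
Ksp = [Ca^2+]^3[PO4^3-]^2
So Ksp = (3s)^3 × (2s)^2 = 108s^5
With s = 2.6 x 10^-7: Ksp = 1.3 × 10^-31

Ksp ≈ 1.3e-31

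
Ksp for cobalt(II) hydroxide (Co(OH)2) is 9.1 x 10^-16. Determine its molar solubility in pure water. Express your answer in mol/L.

6.1 x 10^-6 M

Co(OH)2(s) <=> Co^2+(aq) + 2 OH^-(aq)
Ksp = [Co^2+][OH^-]^2
For each mole of Co(OH)2 that dissolves: [Co^2+] = s, [OH^-] = 2s.
Ksp = s(2s)^2 = 4s^3
s = (9.1 x 10^-16 / 4)^(1/3) = 6.1 × 10^-6 M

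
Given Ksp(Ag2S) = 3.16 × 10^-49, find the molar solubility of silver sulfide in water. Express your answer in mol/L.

s ≈ 4.29 × 10^-17 M

Ag2S(s) <=> 2 Ag^+ + S^2-
Ksp = [Ag^+]^2[S^2-]
If s mol/L of Ag2S dissolves, [Ag^+] = 2s and [S^2-] = s.
Substituting: Ksp = (2s)^2s = 4s^3
s = (3.16 × 10^-49 / 4)^(1/3) = 4.29 × 10^-17 M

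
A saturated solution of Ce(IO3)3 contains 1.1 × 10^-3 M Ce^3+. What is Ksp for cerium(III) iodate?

Ce(IO3)3(s) <=> Ce^3+(aq) + 3 IO3^-(aq)
Stoichiometry gives [IO3^-] = (3/1)[Ce^3+] = 3.30 × 10^-3 M.
Ksp = [Ce^3+][IO3^-]^3
Ksp = 1.1 x 10^-3 × (3.30 × 10^-3)^3 = 4.0 x 10^-11

4.0 × 10^-11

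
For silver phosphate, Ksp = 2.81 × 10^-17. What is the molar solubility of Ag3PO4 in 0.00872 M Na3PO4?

s ≈ 4.92 x 10^-6 M

Ag3PO4(s) ⇌ 3 Ag^+ + PO4^3-
Ksp = [Ag^+]^3[PO4^3-]
If s mol/L dissolves here, [Ag^+] = 3s, [PO4^3-] = 0.00872 + s ≈ 0.00872 (Ksp is small, so little additional dissolves).
Ksp ≈ (3s)^3 × 0.00872
s = 4.92 × 10^-6 M
Check: s = 4.9 x 10^-6 ≪ 0.00872, so the approximation is valid.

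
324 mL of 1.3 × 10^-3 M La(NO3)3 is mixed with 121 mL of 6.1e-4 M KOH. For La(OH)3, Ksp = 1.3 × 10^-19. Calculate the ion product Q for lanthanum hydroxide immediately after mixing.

4.3 x 10^-15

Total volume = 324 + 121 = 445 mL.
[La^3+] = 1.3 × 10^-3 × (324/445) = 9.47 x 10^-4 M
[OH^-] = 6.1 × 10^-4 × (121/445) = 1.66 × 10^-4 M
La(OH)3(s) <=> La^3+(aq) + 3 OH^-(aq), so Q = [La^3+][OH^-]^3
Q = (9.47 × 10^-4)(1.66 × 10^-4)^3 = 4.3 × 10^-15
Q > Ksp, so La(OH)3 will precipitate.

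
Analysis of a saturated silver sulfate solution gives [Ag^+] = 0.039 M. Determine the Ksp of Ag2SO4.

Ag2SO4(s) ⇌ 2 Ag^+ + SO4^2-
Stoichiometry gives [SO4^2-] = (1/2)[Ag^+] = 1.95 × 10^-2 M.
Ksp = [Ag^+]^2[SO4^2-]
Ksp = (3.9 x 10^-2)^2 × 1.95 x 10^-2 = 3.0 x 10^-5

Ksp ≈ 3.0 x 10^-5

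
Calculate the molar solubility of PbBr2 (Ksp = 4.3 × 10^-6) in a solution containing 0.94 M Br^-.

PbBr2(s) ⇌ Pb^2+ + 2 Br^-
Ksp = [Pb^2+][Br^-]^2
Let s be the molar solubility in this solution. [Pb^2+] = s, [Br^-] = 0.94 + 2s ≈ 0.94 (common-ion effect: Br^- is already 0.94 M).
Ksp ≈ s × (0.94)^2
s = 4.9 x 10^-6 M
Check: 2s = 9.7 × 10^-6 ≪ 0.94, so the approximation is valid.

s = 4.9 × 10^-6 M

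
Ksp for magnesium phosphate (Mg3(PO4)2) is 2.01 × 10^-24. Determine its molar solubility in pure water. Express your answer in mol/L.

s = 7.14 x 10^-6 M

Mg3(PO4)2(s) ⇌ 3 Mg^2+(aq) + 2 PO4^3-(aq)
Ksp = [Mg^2+]^3[PO4^3-]^2
With molar solubility s: [Mg^2+] = 3s, [PO4^3-] = 2s.
So Ksp = (3s)^3 × (2s)^2 = 108s^5
Solving, s = (2.01 × 10^-24/108)^(1/5) = 7.14 x 10^-6 M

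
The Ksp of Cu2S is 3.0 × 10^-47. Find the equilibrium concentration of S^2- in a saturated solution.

[S^2-] ≈ 2.0 × 10^-16 M

Cu2S(s) ⇌ 2 Cu^+(aq) + S^2-(aq)
Ksp = [Cu^+]^2[S^2-]
With molar solubility s: [Cu^+] = 2s, [S^2-] = s.
So Ksp = (2s)^2 × s = 4s^3
s^3 = 3.0 × 10^-47 / 4, so s = 1.96 × 10^-16 M
[S^2-] = s = 2.0 × 10^-16 M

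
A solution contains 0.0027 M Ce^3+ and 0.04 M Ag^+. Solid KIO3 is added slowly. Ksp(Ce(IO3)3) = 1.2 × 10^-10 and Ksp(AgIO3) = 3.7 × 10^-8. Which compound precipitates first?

AgIO3

Precipitation of each salt starts when its ion product equals its Ksp.
For Ce(IO3)3: 1.2 × 10^-10 = 0.0027 × [IO3^-]^3  ⇒  [IO3^-] = 3.5 × 10^-3 M.
For AgIO3: 3.7 × 10^-8 = 0.04 × [IO3^-]  ⇒  [IO3^-] = 9.3 × 10^-7 M.
The salt with the lower threshold [IO3^-] precipitates first: AgIO3.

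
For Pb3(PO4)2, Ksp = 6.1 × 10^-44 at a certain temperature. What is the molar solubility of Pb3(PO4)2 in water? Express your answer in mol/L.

8.9e-10 M

Pb3(PO4)2(s) <=> 3 Pb^2+ + 2 PO4^3-
Ksp = [Pb^2+]^3[PO4^3-]^2
Let s = molar solubility. Then [Pb^2+] = 3s and [PO4^3-] = 2s.
Substituting: Ksp = (3s)^3(2s)^2 = 108s^5
s = (6.1 × 10^-44 / 108)^(1/5) = 8.9 x 10^-10 M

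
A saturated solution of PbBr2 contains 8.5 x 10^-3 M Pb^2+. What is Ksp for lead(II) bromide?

2.5 × 10^-6

PbBr2(s) <=> Pb^2+ + 2 Br^-
Stoichiometry gives [Br^-] = (2/1)[Pb^2+] = 1.70 x 10^-2 M.
Ksp = [Pb^2+][Br^-]^2
Ksp = 8.5 × 10^-3 × (1.70 x 10^-2)^2 = 2.5 × 10^-6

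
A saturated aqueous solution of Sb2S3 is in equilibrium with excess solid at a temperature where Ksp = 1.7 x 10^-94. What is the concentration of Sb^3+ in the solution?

Sb2S3(s) ⇌ 2 Sb^3+(aq) + 3 S^2-(aq)
Ksp = [Sb^3+]^2[S^2-]^3
For each mole of Sb2S3 that dissolves: [Sb^3+] = 2s, [S^2-] = 3s.
Ksp = (2s)^2(3s)^3 = 108s^5
s^5 = 1.7 x 10^-94 / 108, so s = 6.91 x 10^-20 M
[Sb^3+] = 2s = 1.4 × 10^-19 M

1.4 × 10^-19 M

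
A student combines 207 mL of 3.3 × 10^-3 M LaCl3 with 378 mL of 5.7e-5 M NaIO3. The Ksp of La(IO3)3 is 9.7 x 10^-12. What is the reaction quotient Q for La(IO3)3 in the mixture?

Q ≈ 5.8 × 10^-17

Total volume = 207 + 378 = 585 mL.
[La^3+] = 3.3 × 10^-3 × (207/585) = 1.17 × 10^-3 M
[IO3^-] = 5.7 × 10^-5 × (378/585) = 3.68 × 10^-5 M
La(IO3)3(s) ⇌ La^3+(aq) + 3 IO3^-(aq), so Q = [La^3+][IO3^-]^3
Q = (1.17 × 10^-3)(3.68 × 10^-5)^3 = 5.8 × 10^-17
Q < Ksp, so no precipitate of La(IO3)3 forms.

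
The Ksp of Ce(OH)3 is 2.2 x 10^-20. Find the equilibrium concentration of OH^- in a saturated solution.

[OH^-] = 1.6 x 10^-5 M

Ce(OH)3(s) ⇌ Ce^3+ + 3 OH^-
Ksp = [Ce^3+][OH^-]^3
If s mol/L of Ce(OH)3 dissolves, [Ce^3+] = s and [OH^-] = 3s.
Substituting: Ksp = s(3s)^3 = 27s^4
Solving, s = (2.2 x 10^-20/27)^(1/4) = 5.34 x 10^-6 M
[OH^-] = 3s = 1.6 × 10^-5 M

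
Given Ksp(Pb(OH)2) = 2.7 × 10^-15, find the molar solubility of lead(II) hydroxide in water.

Pb(OH)2(s) ⇌ Pb^2+ + 2 OH^-
Ksp = [Pb^2+][OH^-]^2
With molar solubility s: [Pb^2+] = s, [OH^-] = 2s.
Ksp = s(2s)^2 = 4s^3
Solving, s = (2.7 × 10^-15/4)^(1/3) = 8.8 × 10^-6 M

s ≈ 8.8 × 10^-6 M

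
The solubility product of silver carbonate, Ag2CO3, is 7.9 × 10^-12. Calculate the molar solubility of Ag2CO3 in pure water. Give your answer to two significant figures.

Ag2CO3(s) <=> 2 Ag^+ + CO3^2-
Ksp = [Ag^+]^2[CO3^2-]
If s mol/L of Ag2CO3 dissolves, [Ag^+] = 2s and [CO3^2-] = s.
Ksp = (2s)^2s = 4s^3
Solving, s = (7.9 × 10^-12/4)^(1/3) = 1.3 x 10^-4 M

s ≈ 1.3 × 10^-4 M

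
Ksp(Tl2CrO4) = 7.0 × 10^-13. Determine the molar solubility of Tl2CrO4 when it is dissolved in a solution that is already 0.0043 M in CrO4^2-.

Tl2CrO4(s) <=> 2 Tl^+(aq) + CrO4^2-(aq)
Ksp = [Tl^+]^2[CrO4^2-]
Let s = moles of Tl2CrO4 that dissolve per litre. [Tl^+] = 2s, [CrO4^2-] = 0.0043 + s ≈ 0.0043 (Ksp is small, so little additional dissolves).
Ksp ≈ (2s)^2 × 0.0043
s = 6.4 x 10^-6 M
Check: s = 6.4 × 10^-6 ≪ 0.0043, so the approximation is valid.

6.4e-6 M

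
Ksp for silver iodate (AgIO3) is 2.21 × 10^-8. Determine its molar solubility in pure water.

AgIO3(s) <=> Ag^+(aq) + IO3^-(aq)
Ksp = [Ag^+][IO3^-]
With molar solubility s: [Ag^+] = s, [IO3^-] = s.
Ksp = (s)(s) = s^2
s = √(2.21 × 10^-8) = 1.49 × 10^-4 M

s = 1.49 × 10^-4 M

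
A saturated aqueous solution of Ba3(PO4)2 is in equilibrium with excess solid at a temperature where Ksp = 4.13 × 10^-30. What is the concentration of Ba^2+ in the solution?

1.56 × 10^-6 M

Ba3(PO4)2(s) <=> 3 Ba^2+(aq) + 2 PO4^3-(aq)
Ksp = [Ba^2+]^3[PO4^3-]^2
With molar solubility s: [Ba^2+] = 3s, [PO4^3-] = 2s.
Ksp = (3s)^3(2s)^2 = 108s^5
Solving, s = (4.13 × 10^-30/108)^(1/5) = 5.206 × 10^-7 M
[Ba^2+] = 3s = 1.56 × 10^-6 M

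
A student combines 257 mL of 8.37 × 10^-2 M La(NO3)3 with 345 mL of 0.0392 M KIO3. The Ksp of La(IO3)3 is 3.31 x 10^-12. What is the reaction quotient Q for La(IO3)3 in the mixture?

Q ≈ 4.05 x 10^-7

Total volume = 257 + 345 = 602 mL.
[La^3+] = 8.37 x 10^-2 × (257/602) = 3.573 × 10^-2 M
[IO3^-] = 3.92 × 10^-2 × (345/602) = 2.247 × 10^-2 M
La(IO3)3(s) ⇌ La^3+ + 3 IO3^-, so Q = [La^3+][IO3^-]^3
Q = (3.573 × 10^-2)(2.247 × 10^-2)^3 = 4.05 × 10^-7
Q > Ksp, so La(IO3)3 will precipitate.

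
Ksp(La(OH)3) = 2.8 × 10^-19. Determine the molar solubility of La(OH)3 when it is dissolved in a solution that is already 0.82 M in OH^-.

s ≈ 5.1 × 10^-19 M

La(OH)3(s) <=> La^3+(aq) + 3 OH^-(aq)
Ksp = [La^3+][OH^-]^3
Let s = moles of La(OH)3 that dissolve per litre. [La^3+] = s, [OH^-] = 0.82 + 3s ≈ 0.82 (Ksp is small, so little additional dissolves).
Ksp ≈ s × (0.82)^3
s = 5.1 × 10^-19 M
Check: 3s = 1.5 x 10^-18 ≪ 0.82, so the approximation is valid.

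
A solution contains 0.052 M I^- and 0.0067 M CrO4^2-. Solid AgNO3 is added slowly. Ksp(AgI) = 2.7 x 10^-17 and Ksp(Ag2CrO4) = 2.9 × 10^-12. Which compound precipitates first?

Precipitation of each salt starts when its ion product equals its Ksp.
For AgI: 2.7 x 10^-17 = 0.052 × [Ag^+]  ⇒  [Ag^+] = 5.2 x 10^-16 M.
For Ag2CrO4: 2.9 × 10^-12 = 0.0067 × [Ag^+]^2  ⇒  [Ag^+] = 2.1 × 10^-5 M.
The salt with the lower threshold [Ag^+] precipitates first: AgI.

AgI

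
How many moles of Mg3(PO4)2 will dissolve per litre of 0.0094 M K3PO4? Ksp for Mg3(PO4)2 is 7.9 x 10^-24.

s ≈ 1.5 x 10^-7 M

Mg3(PO4)2(s) <=> 3 Mg^2+(aq) + 2 PO4^3-(aq)
Ksp = [Mg^2+]^3[PO4^3-]^2
Let s = moles of Mg3(PO4)2 that dissolve per litre. [Mg^2+] = 3s, [PO4^3-] = 0.0094 + 2s ≈ 0.0094 (common-ion effect: PO4^3- is already 0.0094 M).
Ksp ≈ (3s)^3 × (0.0094)^2
s = 1.5 × 10^-7 M
Check: 2s = 3.0 x 10^-7 ≪ 0.0094, so the approximation is valid.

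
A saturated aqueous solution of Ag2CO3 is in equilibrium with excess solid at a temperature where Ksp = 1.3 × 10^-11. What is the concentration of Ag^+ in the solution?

[Ag^+] = 3.0e-4 M

Ag2CO3(s) ⇌ 2 Ag^+(aq) + CO3^2-(aq)
Ksp = [Ag^+]^2[CO3^2-]
Let s = molar solubility. Then [Ag^+] = 2s and [CO3^2-] = s.
Ksp = (2s)^2s = 4s^3
s = (1.3 × 10^-11 / 4)^(1/3) = 1.48 × 10^-4 M
[Ag^+] = 2s = 3.0 x 10^-4 M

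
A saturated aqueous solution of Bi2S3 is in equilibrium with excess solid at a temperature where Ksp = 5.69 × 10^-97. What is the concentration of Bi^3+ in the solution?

[Bi^3+] = 4.42 x 10^-20 M

Bi2S3(s) ⇌ 2 Bi^3+(aq) + 3 S^2-(aq)
Ksp = [Bi^3+]^2[S^2-]^3
With molar solubility s: [Bi^3+] = 2s, [S^2-] = 3s.
Ksp = (2s)^2(3s)^3 = 108s^5
s = (5.69 × 10^-97 / 108)^(1/5) = 2.210 × 10^-20 M
[Bi^3+] = 2s = 4.42 × 10^-20 M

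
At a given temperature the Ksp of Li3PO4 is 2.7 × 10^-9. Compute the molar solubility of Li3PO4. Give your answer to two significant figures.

3.2e-3 M

Li3PO4(s) <=> 3 Li^+ + PO4^3-
Ksp = [Li^+]^3[PO4^3-]
If s mol/L of Li3PO4 dissolves, [Li^+] = 3s and [PO4^3-] = s.
So Ksp = (3s)^3 × s = 27s^4
s^4 = 2.7 × 10^-9 / 27, so s = 3.2 × 10^-3 M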